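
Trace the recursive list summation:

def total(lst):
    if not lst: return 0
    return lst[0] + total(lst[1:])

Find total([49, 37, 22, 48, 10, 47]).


total([49, 37, 22, 48, 10, 47]) = 49 + total([37, 22, 48, 10, 47])
total([37, 22, 48, 10, 47]) = 37 + total([22, 48, 10, 47])
total([22, 48, 10, 47]) = 22 + total([48, 10, 47])
total([48, 10, 47]) = 48 + total([10, 47])
total([10, 47]) = 10 + total([47])
total([47]) = 47 + total([])
total([]) = 0  (base case)
Total: 49 + 37 + 22 + 48 + 10 + 47 + 0 = 213

213


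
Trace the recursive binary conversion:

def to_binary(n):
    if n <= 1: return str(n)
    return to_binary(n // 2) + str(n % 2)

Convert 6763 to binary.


to_binary(6763) = to_binary(3381) + '1'
to_binary(3381) = to_binary(1690) + '1'
to_binary(1690) = to_binary(845) + '0'
to_binary(845) = to_binary(422) + '1'
to_binary(422) = to_binary(211) + '0'
to_binary(211) = to_binary(105) + '1'
to_binary(105) = to_binary(52) + '1'
to_binary(52) = to_binary(26) + '0'
to_binary(26) = to_binary(13) + '0'
to_binary(13) = to_binary(6) + '1'
to_binary(6) = to_binary(3) + '0'
to_binary(3) = to_binary(1) + '1'
to_binary(1) = '1'  (base case)
Concatenating: '1' + '1' + '0' + '1' + '0' + '0' + '1' + '1' + '0' + '1' + '0' + '1' + '1' = '1101001101011'

1101001101011


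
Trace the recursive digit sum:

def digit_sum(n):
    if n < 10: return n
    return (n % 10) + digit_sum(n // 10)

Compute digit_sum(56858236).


digit_sum(56858236) = 6 + digit_sum(5685823)
digit_sum(5685823) = 3 + digit_sum(568582)
digit_sum(568582) = 2 + digit_sum(56858)
digit_sum(56858) = 8 + digit_sum(5685)
digit_sum(5685) = 5 + digit_sum(568)
digit_sum(568) = 8 + digit_sum(56)
digit_sum(56) = 6 + digit_sum(5)
digit_sum(5) = 5  (base case)
Total: 6 + 3 + 2 + 8 + 5 + 8 + 6 + 5 = 43

43


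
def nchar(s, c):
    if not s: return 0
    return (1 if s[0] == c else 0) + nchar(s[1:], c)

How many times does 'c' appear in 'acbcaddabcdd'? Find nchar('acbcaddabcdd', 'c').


s[0]='a' != 'c' -> 0
s[0]='c' == 'c' -> 1
s[0]='b' != 'c' -> 0
s[0]='c' == 'c' -> 1
s[0]='a' != 'c' -> 0
s[0]='d' != 'c' -> 0
s[0]='d' != 'c' -> 0
s[0]='a' != 'c' -> 0
s[0]='b' != 'c' -> 0
s[0]='c' == 'c' -> 1
s[0]='d' != 'c' -> 0
s[0]='d' != 'c' -> 0
Sum: 0 + 1 + 0 + 1 + 0 + 0 + 0 + 0 + 0 + 1 + 0 + 0 = 3

3


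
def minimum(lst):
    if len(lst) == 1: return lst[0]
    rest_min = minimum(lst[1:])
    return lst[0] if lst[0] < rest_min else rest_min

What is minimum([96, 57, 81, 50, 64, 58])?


minimum([96, 57, 81, 50, 64, 58]): compare 96 with minimum([57, 81, 50, 64, 58])
minimum([57, 81, 50, 64, 58]): compare 57 with minimum([81, 50, 64, 58])
minimum([81, 50, 64, 58]): compare 81 with minimum([50, 64, 58])
minimum([50, 64, 58]): compare 50 with minimum([64, 58])
minimum([64, 58]): compare 64 with minimum([58])
minimum([58]) = 58  (base case)
Compare 64 with 58 -> 58
Compare 50 with 58 -> 50
Compare 81 with 50 -> 50
Compare 57 with 50 -> 50
Compare 96 with 50 -> 50

50


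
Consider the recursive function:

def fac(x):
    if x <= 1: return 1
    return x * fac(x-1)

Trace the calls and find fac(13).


fac(13)
= 13 * fac(12)
= 13 * 12 * fac(11)
= 13 * 12 * 11 * fac(10)
= 13 * 12 * 11 * 10 * fac(9)
= 13 * 12 * 11 * 10 * 9 * fac(8)
= 13 * 12 * 11 * 10 * 9 * 8 * fac(7)
= 13 * 12 * 11 * 10 * 9 * 8 * 7 * fac(6)
= 13 * 12 * 11 * 10 * 9 * 8 * 7 * 6 * fac(5)
= 13 * 12 * 11 * 10 * 9 * 8 * 7 * 6 * 5 * fac(4)
= 13 * 12 * 11 * 10 * 9 * 8 * 7 * 6 * 5 * 4 * fac(3)
= 13 * 12 * 11 * 10 * 9 * 8 * 7 * 6 * 5 * 4 * 3 * fac(2)
= 13 * 12 * 11 * 10 * 9 * 8 * 7 * 6 * 5 * 4 * 3 * 2 * fac(1)
= 13 * 12 * 11 * 10 * 9 * 8 * 7 * 6 * 5 * 4 * 3 * 2 * 1
= 6227020800

6227020800


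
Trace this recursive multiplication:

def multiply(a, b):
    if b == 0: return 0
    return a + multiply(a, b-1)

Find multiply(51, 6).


multiply(51, 6) = 51 + multiply(51, 5)
multiply(51, 5) = 51 + multiply(51, 4)
multiply(51, 4) = 51 + multiply(51, 3)
multiply(51, 3) = 51 + multiply(51, 2)
multiply(51, 2) = 51 + multiply(51, 1)
multiply(51, 1) = 51 + multiply(51, 0)
multiply(51, 0) = 0  (base case)
Total: 51 + 51 + 51 + 51 + 51 + 51 + 0 = 306

306


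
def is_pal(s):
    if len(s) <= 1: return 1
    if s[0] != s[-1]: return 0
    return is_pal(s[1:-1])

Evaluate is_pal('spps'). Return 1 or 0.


is_pal('spps'): s[0]='s' == s[-1]='s' -> check is_pal('pp')
is_pal('pp'): s[0]='p' == s[-1]='p' -> check is_pal('')
is_pal(''): len <= 1 -> return 1  (base case)
Result: 1 (palindrome)

1


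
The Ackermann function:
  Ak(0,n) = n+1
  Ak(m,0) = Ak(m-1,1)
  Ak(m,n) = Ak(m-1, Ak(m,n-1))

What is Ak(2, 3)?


Ak(2, 3) = Ak(1, Ak(2, 2))
  Ak(2, 2) = Ak(1, Ak(2, 1))
    Ak(2, 1) = Ak(1, Ak(2, 0))
      Ak(2, 0) = Ak(1, 1)
        Ak(1, 1) = Ak(0, Ak(1, 0))
          Ak(1, 0) = Ak(0, 1)
          Ak(0, 1) = 2
          = Ak(0, 2)
          Ak(0, 2) = 3
      = Ak(1, 3)
      Ak(1, 3) = Ak(0, Ak(1, 2))
        Ak(1, 2) = Ak(0, Ak(1, 1))
          Ak(1, 1) = Ak(0, Ak(1, 0))
          Ak(1, 0) = Ak(0, 1)
          Ak(0, 1) = 2
            = Ak(0, 2)
          Ak(0, 2) = 3
          = Ak(0, 3)
          Ak(0, 3) = 4
        = Ak(0, 4)
        Ak(0, 4) = 5
    = Ak(1, 5)
    Ak(1, 5) = Ak(0, Ak(1, 4))
      Ak(1, 4) = Ak(0, Ak(1, 3))
        Ak(1, 3) = Ak(0, Ak(1, 2))
... (trace truncated)
Result: Ak(2, 3) = 9

9


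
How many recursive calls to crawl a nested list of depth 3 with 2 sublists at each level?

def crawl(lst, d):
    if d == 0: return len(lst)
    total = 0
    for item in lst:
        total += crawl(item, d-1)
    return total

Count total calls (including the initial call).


At depth 0 (root): 1 call
At depth 1: each of 1 parents calls crawl on 2 children = 2 calls
At depth 2: each of 2 parents calls crawl on 2 children = 4 calls
At depth 3: each of 4 parents calls crawl on 2 children = 8 calls
Total: 1 + 2 + 4 + 8 = 15

15


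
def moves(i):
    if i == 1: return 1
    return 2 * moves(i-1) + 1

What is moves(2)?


moves(2) = 2 * moves(1) + 1
moves(1) = 1  (base case)
moves(2) = 2 * 1 + 1 = 3

3


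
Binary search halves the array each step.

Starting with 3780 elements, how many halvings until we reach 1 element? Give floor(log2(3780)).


3780 / 2 = 1890
1890 / 2 = 945
945 / 2 = 472
472 / 2 = 236
236 / 2 = 118
118 / 2 = 59
59 / 2 = 29
29 / 2 = 14
14 / 2 = 7
7 / 2 = 3
3 / 2 = 1
Reached 1 after 11 halvings

11


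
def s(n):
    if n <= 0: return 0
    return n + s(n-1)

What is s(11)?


s(11)
= 11 + 10 + 9 + 8 + 7 + 6 + 5 + 4 + 3 + 2 + 1 + s(0)
= 11 + 10 + 9 + 8 + 7 + 6 + 5 + 4 + 3 + 2 + 1 + 0
= 66

66


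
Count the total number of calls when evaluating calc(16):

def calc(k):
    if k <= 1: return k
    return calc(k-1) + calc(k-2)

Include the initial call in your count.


Let C(n) = total calls for calc(n)
C(0) = 1, C(1) = 1
C(2) = 1 + C(1) + C(0) = 1 + 1 + 1 = 3
C(3) = 1 + C(2) + C(1) = 1 + 3 + 1 = 5
C(4) = 1 + C(3) + C(2) = 1 + 5 + 3 = 9
C(5) = 1 + C(4) + C(3) = 1 + 9 + 5 = 15
C(6) = 1 + C(5) + C(4) = 1 + 15 + 9 = 25
C(7) = 1 + C(6) + C(5) = 1 + 25 + 15 = 41
C(8) = 1 + C(7) + C(6) = 1 + 41 + 25 = 67
C(9) = 1 + C(8) + C(7) = 1 + 67 + 41 = 109
C(10) = 1 + C(9) + C(8) = 1 + 109 + 67 = 177
C(11) = 1 + C(10) + C(9) = 1 + 177 + 109 = 287
C(12) = 1 + C(11) + C(10) = 1 + 287 + 177 = 465
C(13) = 1 + C(12) + C(11) = 1 + 465 + 287 = 753
C(14) = 1 + C(13) + C(12) = 1 + 753 + 465 = 1219
C(15) = 1 + C(14) + C(13) = 1 + 1219 + 753 = 1973
C(16) = 1 + C(15) + C(14) = 1 + 1973 + 1219 = 3193

3193


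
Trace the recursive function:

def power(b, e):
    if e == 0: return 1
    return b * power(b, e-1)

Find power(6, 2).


power(6, 2)
= 6 * power(6, 1)
= 6 * 6 * power(6, 0)
= 6 * 6 * 1
= 36

36


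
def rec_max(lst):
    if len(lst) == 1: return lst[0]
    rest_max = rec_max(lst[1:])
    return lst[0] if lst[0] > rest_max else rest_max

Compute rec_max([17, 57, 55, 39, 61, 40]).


rec_max([17, 57, 55, 39, 61, 40]): compare 17 with rec_max([57, 55, 39, 61, 40])
rec_max([57, 55, 39, 61, 40]): compare 57 with rec_max([55, 39, 61, 40])
rec_max([55, 39, 61, 40]): compare 55 with rec_max([39, 61, 40])
rec_max([39, 61, 40]): compare 39 with rec_max([61, 40])
rec_max([61, 40]): compare 61 with rec_max([40])
rec_max([40]) = 40  (base case)
Compare 61 with 40 -> 61
Compare 39 with 61 -> 61
Compare 55 with 61 -> 61
Compare 57 with 61 -> 61
Compare 17 with 61 -> 61

61


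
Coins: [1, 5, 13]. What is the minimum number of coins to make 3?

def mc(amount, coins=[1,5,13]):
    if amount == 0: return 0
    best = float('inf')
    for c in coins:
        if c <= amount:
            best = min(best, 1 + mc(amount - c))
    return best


Building up with DP:
mc(0) = 0
mc(1) = min(1+mc(0)=1+0=1) = 1
mc(2) = min(1+mc(1)=1+1=2) = 2
mc(3) = min(1+mc(2)=1+2=3) = 3

3


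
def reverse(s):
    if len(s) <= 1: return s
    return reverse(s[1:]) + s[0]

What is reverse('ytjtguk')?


reverse('ytjtguk') = reverse('tjtguk') + 'y'
reverse('tjtguk') = reverse('jtguk') + 't'
reverse('jtguk') = reverse('tguk') + 'j'
reverse('tguk') = reverse('guk') + 't'
reverse('guk') = reverse('uk') + 'g'
reverse('uk') = reverse('k') + 'u'
reverse('k') = 'k'  (base case)
Concatenating: 'k' + 'u' + 'g' + 't' + 'j' + 't' + 'y' = 'kugtjty'

kugtjty


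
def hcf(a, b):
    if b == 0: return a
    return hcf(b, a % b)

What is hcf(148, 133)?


hcf(148, 133) = hcf(133, 15)
hcf(133, 15) = hcf(15, 13)
hcf(15, 13) = hcf(13, 2)
hcf(13, 2) = hcf(2, 1)
hcf(2, 1) = hcf(1, 0)
hcf(1, 0) = 1  (base case)

1


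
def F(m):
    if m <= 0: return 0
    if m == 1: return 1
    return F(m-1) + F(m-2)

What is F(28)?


Computing F(28) bottom-up:
F(0) = 0
F(1) = 1
F(2) = F(1) + F(0) = 1 + 0 = 1
F(3) = F(2) + F(1) = 1 + 1 = 2
F(4) = F(3) + F(2) = 2 + 1 = 3
F(5) = F(4) + F(3) = 3 + 2 = 5
F(6) = F(5) + F(4) = 5 + 3 = 8
F(7) = F(6) + F(5) = 8 + 5 = 13
F(8) = F(7) + F(6) = 13 + 8 = 21
F(9) = F(8) + F(7) = 21 + 13 = 34
F(10) = F(9) + F(8) = 34 + 21 = 55
F(11) = F(10) + F(9) = 55 + 34 = 89
F(12) = F(11) + F(10) = 89 + 55 = 144
F(13) = F(12) + F(11) = 144 + 89 = 233
F(14) = F(13) + F(12) = 233 + 144 = 377
F(15) = F(14) + F(13) = 377 + 233 = 610
F(16) = F(15) + F(14) = 610 + 377 = 987
F(17) = F(16) + F(15) = 987 + 610 = 1597
F(18) = F(17) + F(16) = 1597 + 987 = 2584
F(19) = F(18) + F(17) = 2584 + 1597 = 4181
F(20) = F(19) + F(18) = 4181 + 2584 = 6765
F(21) = F(20) + F(19) = 6765 + 4181 = 10946
F(22) = F(21) + F(20) = 10946 + 6765 = 17711
F(23) = F(22) + F(21) = 17711 + 10946 = 28657
F(24) = F(23) + F(22) = 28657 + 17711 = 46368
F(25) = F(24) + F(23) = 46368 + 28657 = 75025
F(26) = F(25) + F(24) = 75025 + 46368 = 121393
F(27) = F(26) + F(25) = 121393 + 75025 = 196418
F(28) = F(27) + F(26) = 196418 + 121393 = 317811

317811


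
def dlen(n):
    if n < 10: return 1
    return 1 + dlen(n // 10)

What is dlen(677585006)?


dlen(677585006) = 1 + dlen(67758500)
dlen(67758500) = 1 + dlen(6775850)
dlen(6775850) = 1 + dlen(677585)
dlen(677585) = 1 + dlen(67758)
dlen(67758) = 1 + dlen(6775)
dlen(6775) = 1 + dlen(677)
dlen(677) = 1 + dlen(67)
dlen(67) = 1 + dlen(6)
dlen(6) = 1  (base case: 6 < 10)
Unwinding: 1 + 1 + 1 + 1 + 1 + 1 + 1 + 1 + 1 = 9

9


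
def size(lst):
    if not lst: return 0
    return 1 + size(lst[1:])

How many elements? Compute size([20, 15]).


size([20, 15]) = 1 + size([15])
size([15]) = 1 + size([])
size([]) = 0  (base case)
Unwinding: 1 + 1 + 0 = 2

2


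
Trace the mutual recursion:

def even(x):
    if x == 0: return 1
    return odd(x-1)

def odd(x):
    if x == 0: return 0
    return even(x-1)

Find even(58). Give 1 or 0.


even(58) = odd(57)
odd(57) = even(56)
even(56) = odd(55)
odd(55) = even(54)
even(54) = odd(53)
odd(53) = even(52)
even(52) = odd(51)
odd(51) = even(50)
even(50) = odd(49)
odd(49) = even(48)
even(48) = odd(47)
odd(47) = even(46)
even(46) = odd(45)
odd(45) = even(44)
even(44) = odd(43)
odd(43) = even(42)
even(42) = odd(41)
odd(41) = even(40)
even(40) = odd(39)
odd(39) = even(38)
even(38) = odd(37)
odd(37) = even(36)
even(36) = odd(35)
odd(35) = even(34)
even(34) = odd(33)
odd(33) = even(32)
even(32) = odd(31)
odd(31) = even(30)
even(30) = odd(29)
odd(29) = even(28)
even(28) = odd(27)
odd(27) = even(26)
even(26) = odd(25)
odd(25) = even(24)
even(24) = odd(23)
odd(23) = even(22)
even(22) = odd(21)
odd(21) = even(20)
even(20) = odd(19)
odd(19) = even(18)
even(18) = odd(17)
odd(17) = even(16)
even(16) = odd(15)
odd(15) = even(14)
even(14) = odd(13)
odd(13) = even(12)
even(12) = odd(11)
odd(11) = even(10)
even(10) = odd(9)
odd(9) = even(8)
even(8) = odd(7)
odd(7) = even(6)
even(6) = odd(5)
odd(5) = even(4)
even(4) = odd(3)
odd(3) = even(2)
even(2) = odd(1)
odd(1) = even(0)
even(0) = 1  (base case)
Result: 1

1


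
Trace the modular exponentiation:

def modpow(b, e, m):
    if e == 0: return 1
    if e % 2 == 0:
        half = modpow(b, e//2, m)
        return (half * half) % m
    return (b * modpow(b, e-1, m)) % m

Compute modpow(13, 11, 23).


modpow(13, 11, 23): e is odd, compute modpow(13, 10, 23)
  modpow(13, 10, 23): e is even, compute modpow(13, 5, 23)
    modpow(13, 5, 23): e is odd, compute modpow(13, 4, 23)
      modpow(13, 4, 23): e is even, compute modpow(13, 2, 23)
        modpow(13, 2, 23): e is even, compute modpow(13, 1, 23)
          modpow(13, 1, 23): e is odd, compute modpow(13, 0, 23)
          modpow(13, 0, 23) = 1
          (13 * 1) % 23 = 13
        half=13, (13*13) % 23 = 8
      half=8, (8*8) % 23 = 18
    (13 * 18) % 23 = 4
  half=4, (4*4) % 23 = 16
(13 * 16) % 23 = 1

1


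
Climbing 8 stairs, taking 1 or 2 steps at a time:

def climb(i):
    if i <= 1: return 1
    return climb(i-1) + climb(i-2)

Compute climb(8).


Building up from base cases:
climb(0) = 1
climb(1) = 1
climb(2) = climb(1) + climb(0) = 1 + 1 = 2
climb(3) = climb(2) + climb(1) = 2 + 1 = 3
climb(4) = climb(3) + climb(2) = 3 + 2 = 5
climb(5) = climb(4) + climb(3) = 5 + 3 = 8
climb(6) = climb(5) + climb(4) = 8 + 5 = 13
climb(7) = climb(6) + climb(5) = 13 + 8 = 21
climb(8) = climb(7) + climb(6) = 21 + 13 = 34

34


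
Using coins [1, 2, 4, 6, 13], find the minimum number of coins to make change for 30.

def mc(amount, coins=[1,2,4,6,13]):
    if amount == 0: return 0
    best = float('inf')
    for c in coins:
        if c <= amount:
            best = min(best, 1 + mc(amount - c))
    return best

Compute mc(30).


Building up with DP:
mc(0) = 0
mc(1) = min(1+mc(0)=1+0=1) = 1
mc(2) = min(1+mc(1)=1+1=2, 1+mc(0)=1+0=1) = 1
mc(3) = min(1+mc(2)=1+1=2, 1+mc(1)=1+1=2) = 2
mc(4) = min(1+mc(3)=1+2=3, 1+mc(2)=1+1=2, 1+mc(0)=1+0=1) = 1
mc(5) = min(1+mc(4)=1+1=2, 1+mc(3)=1+2=3, 1+mc(1)=1+1=2) = 2
mc(6) = min(1+mc(5)=1+2=3, 1+mc(4)=1+1=2, 1+mc(2)=1+1=2, 1+mc(0)=1+0=1) = 1
mc(7) = min(1+mc(6)=1+1=2, 1+mc(5)=1+2=3, 1+mc(3)=1+2=3, 1+mc(1)=1+1=2) = 2
mc(8) = min(1+mc(7)=1+2=3, 1+mc(6)=1+1=2, 1+mc(4)=1+1=2, 1+mc(2)=1+1=2) = 2
mc(9) = min(1+mc(8)=1+2=3, 1+mc(7)=1+2=3, 1+mc(5)=1+2=3, 1+mc(3)=1+2=3) = 3
mc(10) = min(1+mc(9)=1+3=4, 1+mc(8)=1+2=3, 1+mc(6)=1+1=2, 1+mc(4)=1+1=2) = 2
mc(11) = min(1+mc(10)=1+2=3, 1+mc(9)=1+3=4, 1+mc(7)=1+2=3, 1+mc(5)=1+2=3) = 3
mc(12) = min(1+mc(11)=1+3=4, 1+mc(10)=1+2=3, 1+mc(8)=1+2=3, 1+mc(6)=1+1=2) = 2
mc(13) = min(1+mc(12)=1+2=3, 1+mc(11)=1+3=4, 1+mc(9)=1+3=4, 1+mc(7)=1+2=3, 1+mc(0)=1+0=1) = 1
mc(14) = min(1+mc(13)=1+1=2, 1+mc(12)=1+2=3, 1+mc(10)=1+2=3, 1+mc(8)=1+2=3, 1+mc(1)=1+1=2) = 2
mc(15) = min(1+mc(14)=1+2=3, 1+mc(13)=1+1=2, 1+mc(11)=1+3=4, 1+mc(9)=1+3=4, 1+mc(2)=1+1=2) = 2
mc(16) = min(1+mc(15)=1+2=3, 1+mc(14)=1+2=3, 1+mc(12)=1+2=3, 1+mc(10)=1+2=3, 1+mc(3)=1+2=3) = 3
mc(17) = min(1+mc(16)=1+3=4, 1+mc(15)=1+2=3, 1+mc(13)=1+1=2, 1+mc(11)=1+3=4, 1+mc(4)=1+1=2) = 2
mc(18) = min(1+mc(17)=1+2=3, 1+mc(16)=1+3=4, 1+mc(14)=1+2=3, 1+mc(12)=1+2=3, 1+mc(5)=1+2=3) = 3
mc(19) = min(1+mc(18)=1+3=4, 1+mc(17)=1+2=3, 1+mc(15)=1+2=3, 1+mc(13)=1+1=2, 1+mc(6)=1+1=2) = 2
mc(20) = min(1+mc(19)=1+2=3, 1+mc(18)=1+3=4, 1+mc(16)=1+3=4, 1+mc(14)=1+2=3, 1+mc(7)=1+2=3) = 3
mc(21) = min(1+mc(20)=1+3=4, 1+mc(19)=1+2=3, 1+mc(17)=1+2=3, 1+mc(15)=1+2=3, 1+mc(8)=1+2=3) = 3
mc(22) = min(1+mc(21)=1+3=4, 1+mc(20)=1+3=4, 1+mc(18)=1+3=4, 1+mc(16)=1+3=4, 1+mc(9)=1+3=4) = 4
mc(23) = min(1+mc(22)=1+4=5, 1+mc(21)=1+3=4, 1+mc(19)=1+2=3, 1+mc(17)=1+2=3, 1+mc(10)=1+2=3) = 3
mc(24) = min(1+mc(23)=1+3=4, 1+mc(22)=1+4=5, 1+mc(20)=1+3=4, 1+mc(18)=1+3=4, 1+mc(11)=1+3=4) = 4
mc(25) = min(1+mc(24)=1+4=5, 1+mc(23)=1+3=4, 1+mc(21)=1+3=4, 1+mc(19)=1+2=3, 1+mc(12)=1+2=3) = 3
mc(26) = min(1+mc(25)=1+3=4, 1+mc(24)=1+4=5, 1+mc(22)=1+4=5, 1+mc(20)=1+3=4, 1+mc(13)=1+1=2) = 2
mc(27) = min(1+mc(26)=1+2=3, 1+mc(25)=1+3=4, 1+mc(23)=1+3=4, 1+mc(21)=1+3=4, 1+mc(14)=1+2=3) = 3
mc(28) = min(1+mc(27)=1+3=4, 1+mc(26)=1+2=3, 1+mc(24)=1+4=5, 1+mc(22)=1+4=5, 1+mc(15)=1+2=3) = 3
mc(29) = min(1+mc(28)=1+3=4, 1+mc(27)=1+3=4, 1+mc(25)=1+3=4, 1+mc(23)=1+3=4, 1+mc(16)=1+3=4) = 4
mc(30) = min(1+mc(29)=1+4=5, 1+mc(28)=1+3=4, 1+mc(26)=1+2=3, 1+mc(24)=1+4=5, 1+mc(17)=1+2=3) = 3

3


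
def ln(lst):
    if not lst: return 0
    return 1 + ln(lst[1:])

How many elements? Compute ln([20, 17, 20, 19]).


ln([20, 17, 20, 19]) = 1 + ln([17, 20, 19])
ln([17, 20, 19]) = 1 + ln([20, 19])
ln([20, 19]) = 1 + ln([19])
ln([19]) = 1 + ln([])
ln([]) = 0  (base case)
Unwinding: 1 + 1 + 1 + 1 + 0 = 4

4


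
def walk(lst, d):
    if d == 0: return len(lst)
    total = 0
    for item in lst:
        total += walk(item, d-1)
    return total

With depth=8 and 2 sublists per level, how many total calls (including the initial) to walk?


At depth 0 (root): 1 call
At depth 1: each of 1 parents calls walk on 2 children = 2 calls
At depth 2: each of 2 parents calls walk on 2 children = 4 calls
At depth 3: each of 4 parents calls walk on 2 children = 8 calls
At depth 4: each of 8 parents calls walk on 2 children = 16 calls
At depth 5: each of 16 parents calls walk on 2 children = 32 calls
At depth 6: each of 32 parents calls walk on 2 children = 64 calls
At depth 7: each of 64 parents calls walk on 2 children = 128 calls
At depth 8: each of 128 parents calls walk on 2 children = 256 calls
Total: 1 + 2 + 4 + 8 + 16 + 32 + 64 + 128 + 256 = 511

511


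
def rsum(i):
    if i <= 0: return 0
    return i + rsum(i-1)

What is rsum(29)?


rsum(29)
= 29 + 28 + 27 + 26 + 25 + 24 + 23 + 22 + 21 + 20 + 19 + 18 + 17 + 16 + 15 + 14 + 13 + 12 + 11 + 10 + 9 + 8 + 7 + 6 + 5 + 4 + 3 + 2 + 1 + rsum(0)
= 29 + 28 + 27 + 26 + 25 + 24 + 23 + 22 + 21 + 20 + 19 + 18 + 17 + 16 + 15 + 14 + 13 + 12 + 11 + 10 + 9 + 8 + 7 + 6 + 5 + 4 + 3 + 2 + 1 + 0
= 435

435


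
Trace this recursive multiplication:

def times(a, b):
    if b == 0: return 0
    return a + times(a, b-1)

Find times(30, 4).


times(30, 4) = 30 + times(30, 3)
times(30, 3) = 30 + times(30, 2)
times(30, 2) = 30 + times(30, 1)
times(30, 1) = 30 + times(30, 0)
times(30, 0) = 0  (base case)
Total: 30 + 30 + 30 + 30 + 0 = 120

120


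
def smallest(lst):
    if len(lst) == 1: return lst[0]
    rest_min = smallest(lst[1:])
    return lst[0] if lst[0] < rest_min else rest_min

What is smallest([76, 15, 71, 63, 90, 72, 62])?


smallest([76, 15, 71, 63, 90, 72, 62]): compare 76 with smallest([15, 71, 63, 90, 72, 62])
smallest([15, 71, 63, 90, 72, 62]): compare 15 with smallest([71, 63, 90, 72, 62])
smallest([71, 63, 90, 72, 62]): compare 71 with smallest([63, 90, 72, 62])
smallest([63, 90, 72, 62]): compare 63 with smallest([90, 72, 62])
smallest([90, 72, 62]): compare 90 with smallest([72, 62])
smallest([72, 62]): compare 72 with smallest([62])
smallest([62]) = 62  (base case)
Compare 72 with 62 -> 62
Compare 90 with 62 -> 62
Compare 63 with 62 -> 62
Compare 71 with 62 -> 62
Compare 15 with 62 -> 15
Compare 76 with 15 -> 15

15


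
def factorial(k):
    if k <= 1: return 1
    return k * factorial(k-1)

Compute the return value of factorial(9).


factorial(9)
= 9 * factorial(8)
= 9 * 8 * factorial(7)
= 9 * 8 * 7 * factorial(6)
= 9 * 8 * 7 * 6 * factorial(5)
= 9 * 8 * 7 * 6 * 5 * factorial(4)
= 9 * 8 * 7 * 6 * 5 * 4 * factorial(3)
= 9 * 8 * 7 * 6 * 5 * 4 * 3 * factorial(2)
= 9 * 8 * 7 * 6 * 5 * 4 * 3 * 2 * factorial(1)
= 9 * 8 * 7 * 6 * 5 * 4 * 3 * 2 * 1
= 362880

362880


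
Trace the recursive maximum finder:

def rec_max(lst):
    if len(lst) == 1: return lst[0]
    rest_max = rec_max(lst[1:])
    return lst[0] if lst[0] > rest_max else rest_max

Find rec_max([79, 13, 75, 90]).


rec_max([79, 13, 75, 90]): compare 79 with rec_max([13, 75, 90])
rec_max([13, 75, 90]): compare 13 with rec_max([75, 90])
rec_max([75, 90]): compare 75 with rec_max([90])
rec_max([90]) = 90  (base case)
Compare 75 with 90 -> 90
Compare 13 with 90 -> 90
Compare 79 with 90 -> 90

90


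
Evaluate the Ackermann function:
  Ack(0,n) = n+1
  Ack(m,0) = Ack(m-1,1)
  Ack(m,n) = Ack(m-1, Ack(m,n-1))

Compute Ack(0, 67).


Ack(0, 67) = 68
Result: Ack(0, 67) = 68

68


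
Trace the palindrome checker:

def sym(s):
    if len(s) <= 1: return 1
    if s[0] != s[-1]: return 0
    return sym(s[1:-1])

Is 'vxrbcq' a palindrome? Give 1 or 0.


sym('vxrbcq'): s[0]='v' != s[-1]='q' -> return 0
Result: 0 (not a palindrome)

0


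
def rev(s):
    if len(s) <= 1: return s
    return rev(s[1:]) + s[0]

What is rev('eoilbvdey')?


rev('eoilbvdey') = rev('oilbvdey') + 'e'
rev('oilbvdey') = rev('ilbvdey') + 'o'
rev('ilbvdey') = rev('lbvdey') + 'i'
rev('lbvdey') = rev('bvdey') + 'l'
rev('bvdey') = rev('vdey') + 'b'
rev('vdey') = rev('dey') + 'v'
rev('dey') = rev('ey') + 'd'
rev('ey') = rev('y') + 'e'
rev('y') = 'y'  (base case)
Concatenating: 'y' + 'e' + 'd' + 'v' + 'b' + 'l' + 'i' + 'o' + 'e' = 'yedvblioe'

yedvblioe


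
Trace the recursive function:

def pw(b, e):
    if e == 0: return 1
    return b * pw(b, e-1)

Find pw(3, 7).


pw(3, 7)
= 3 * pw(3, 6)
= 3 * 3 * pw(3, 5)
= 3 * 3 * 3 * pw(3, 4)
= 3 * 3 * 3 * 3 * pw(3, 3)
= 3 * 3 * 3 * 3 * 3 * pw(3, 2)
= 3 * 3 * 3 * 3 * 3 * 3 * pw(3, 1)
= 3 * 3 * 3 * 3 * 3 * 3 * 3 * pw(3, 0)
= 3 * 3 * 3 * 3 * 3 * 3 * 3 * 1
= 2187

2187


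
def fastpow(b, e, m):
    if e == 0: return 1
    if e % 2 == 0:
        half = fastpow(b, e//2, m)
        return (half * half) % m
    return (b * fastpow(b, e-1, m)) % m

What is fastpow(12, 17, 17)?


fastpow(12, 17, 17): e is odd, compute fastpow(12, 16, 17)
  fastpow(12, 16, 17): e is even, compute fastpow(12, 8, 17)
    fastpow(12, 8, 17): e is even, compute fastpow(12, 4, 17)
      fastpow(12, 4, 17): e is even, compute fastpow(12, 2, 17)
        fastpow(12, 2, 17): e is even, compute fastpow(12, 1, 17)
          fastpow(12, 1, 17): e is odd, compute fastpow(12, 0, 17)
          fastpow(12, 0, 17) = 1
          (12 * 1) % 17 = 12
        half=12, (12*12) % 17 = 8
      half=8, (8*8) % 17 = 13
    half=13, (13*13) % 17 = 16
  half=16, (16*16) % 17 = 1
(12 * 1) % 17 = 12

12


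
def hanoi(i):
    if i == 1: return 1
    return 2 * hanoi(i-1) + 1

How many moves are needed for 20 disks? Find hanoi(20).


hanoi(20) = 2 * hanoi(19) + 1
hanoi(19) = 2 * hanoi(18) + 1
hanoi(18) = 2 * hanoi(17) + 1
hanoi(17) = 2 * hanoi(16) + 1
hanoi(16) = 2 * hanoi(15) + 1
hanoi(15) = 2 * hanoi(14) + 1
hanoi(14) = 2 * hanoi(13) + 1
hanoi(13) = 2 * hanoi(12) + 1
hanoi(12) = 2 * hanoi(11) + 1
hanoi(11) = 2 * hanoi(10) + 1
hanoi(10) = 2 * hanoi(9) + 1
hanoi(9) = 2 * hanoi(8) + 1
hanoi(8) = 2 * hanoi(7) + 1
hanoi(7) = 2 * hanoi(6) + 1
hanoi(6) = 2 * hanoi(5) + 1
hanoi(5) = 2 * hanoi(4) + 1
hanoi(4) = 2 * hanoi(3) + 1
hanoi(3) = 2 * hanoi(2) + 1
hanoi(2) = 2 * hanoi(1) + 1
hanoi(1) = 1  (base case)
hanoi(2) = 2 * 1 + 1 = 3
hanoi(3) = 2 * 3 + 1 = 7
hanoi(4) = 2 * 7 + 1 = 15
hanoi(5) = 2 * 15 + 1 = 31
hanoi(6) = 2 * 31 + 1 = 63
hanoi(7) = 2 * 63 + 1 = 127
hanoi(8) = 2 * 127 + 1 = 255
hanoi(9) = 2 * 255 + 1 = 511
hanoi(10) = 2 * 511 + 1 = 1023
hanoi(11) = 2 * 1023 + 1 = 2047
hanoi(12) = 2 * 2047 + 1 = 4095
hanoi(13) = 2 * 4095 + 1 = 8191
hanoi(14) = 2 * 8191 + 1 = 16383
hanoi(15) = 2 * 16383 + 1 = 32767
hanoi(16) = 2 * 32767 + 1 = 65535
hanoi(17) = 2 * 65535 + 1 = 131071
hanoi(18) = 2 * 131071 + 1 = 262143
hanoi(19) = 2 * 262143 + 1 = 524287
hanoi(20) = 2 * 524287 + 1 = 1048575

1048575


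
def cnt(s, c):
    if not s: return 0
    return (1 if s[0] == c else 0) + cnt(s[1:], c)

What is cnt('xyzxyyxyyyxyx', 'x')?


s[0]='x' == 'x' -> 1
s[0]='y' != 'x' -> 0
s[0]='z' != 'x' -> 0
s[0]='x' == 'x' -> 1
s[0]='y' != 'x' -> 0
s[0]='y' != 'x' -> 0
s[0]='x' == 'x' -> 1
s[0]='y' != 'x' -> 0
s[0]='y' != 'x' -> 0
s[0]='y' != 'x' -> 0
s[0]='x' == 'x' -> 1
s[0]='y' != 'x' -> 0
s[0]='x' == 'x' -> 1
Sum: 1 + 0 + 0 + 1 + 0 + 0 + 1 + 0 + 0 + 0 + 1 + 0 + 1 = 5

5


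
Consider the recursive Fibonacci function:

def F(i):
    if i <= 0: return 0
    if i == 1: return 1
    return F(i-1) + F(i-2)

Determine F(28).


Computing F(28) bottom-up:
F(0) = 0
F(1) = 1
F(2) = F(1) + F(0) = 1 + 0 = 1
F(3) = F(2) + F(1) = 1 + 1 = 2
F(4) = F(3) + F(2) = 2 + 1 = 3
F(5) = F(4) + F(3) = 3 + 2 = 5
F(6) = F(5) + F(4) = 5 + 3 = 8
F(7) = F(6) + F(5) = 8 + 5 = 13
F(8) = F(7) + F(6) = 13 + 8 = 21
F(9) = F(8) + F(7) = 21 + 13 = 34
F(10) = F(9) + F(8) = 34 + 21 = 55
F(11) = F(10) + F(9) = 55 + 34 = 89
F(12) = F(11) + F(10) = 89 + 55 = 144
F(13) = F(12) + F(11) = 144 + 89 = 233
F(14) = F(13) + F(12) = 233 + 144 = 377
F(15) = F(14) + F(13) = 377 + 233 = 610
F(16) = F(15) + F(14) = 610 + 377 = 987
F(17) = F(16) + F(15) = 987 + 610 = 1597
F(18) = F(17) + F(16) = 1597 + 987 = 2584
F(19) = F(18) + F(17) = 2584 + 1597 = 4181
F(20) = F(19) + F(18) = 4181 + 2584 = 6765
F(21) = F(20) + F(19) = 6765 + 4181 = 10946
F(22) = F(21) + F(20) = 10946 + 6765 = 17711
F(23) = F(22) + F(21) = 17711 + 10946 = 28657
F(24) = F(23) + F(22) = 28657 + 17711 = 46368
F(25) = F(24) + F(23) = 46368 + 28657 = 75025
F(26) = F(25) + F(24) = 75025 + 46368 = 121393
F(27) = F(26) + F(25) = 121393 + 75025 = 196418
F(28) = F(27) + F(26) = 196418 + 121393 = 317811

317811


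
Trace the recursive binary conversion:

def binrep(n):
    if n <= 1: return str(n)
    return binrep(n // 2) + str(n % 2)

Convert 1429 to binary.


binrep(1429) = binrep(714) + '1'
binrep(714) = binrep(357) + '0'
binrep(357) = binrep(178) + '1'
binrep(178) = binrep(89) + '0'
binrep(89) = binrep(44) + '1'
binrep(44) = binrep(22) + '0'
binrep(22) = binrep(11) + '0'
binrep(11) = binrep(5) + '1'
binrep(5) = binrep(2) + '1'
binrep(2) = binrep(1) + '0'
binrep(1) = '1'  (base case)
Concatenating: '1' + '0' + '1' + '1' + '0' + '0' + '1' + '0' + '1' + '0' + '1' = '10110010101'

10110010101


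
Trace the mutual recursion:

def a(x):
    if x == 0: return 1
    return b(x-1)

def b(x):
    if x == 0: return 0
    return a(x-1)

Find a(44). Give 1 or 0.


a(44) = b(43)
b(43) = a(42)
a(42) = b(41)
b(41) = a(40)
a(40) = b(39)
b(39) = a(38)
a(38) = b(37)
b(37) = a(36)
a(36) = b(35)
b(35) = a(34)
a(34) = b(33)
b(33) = a(32)
a(32) = b(31)
b(31) = a(30)
a(30) = b(29)
b(29) = a(28)
a(28) = b(27)
b(27) = a(26)
a(26) = b(25)
b(25) = a(24)
a(24) = b(23)
b(23) = a(22)
a(22) = b(21)
b(21) = a(20)
a(20) = b(19)
b(19) = a(18)
a(18) = b(17)
b(17) = a(16)
a(16) = b(15)
b(15) = a(14)
a(14) = b(13)
b(13) = a(12)
a(12) = b(11)
b(11) = a(10)
a(10) = b(9)
b(9) = a(8)
a(8) = b(7)
b(7) = a(6)
a(6) = b(5)
b(5) = a(4)
a(4) = b(3)
b(3) = a(2)
a(2) = b(1)
b(1) = a(0)
a(0) = 1  (base case)
Result: 1

1


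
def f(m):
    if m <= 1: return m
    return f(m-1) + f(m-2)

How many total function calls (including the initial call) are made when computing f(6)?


Let C(n) = total calls for f(n)
C(0) = 1, C(1) = 1
C(2) = 1 + C(1) + C(0) = 1 + 1 + 1 = 3
C(3) = 1 + C(2) + C(1) = 1 + 3 + 1 = 5
C(4) = 1 + C(3) + C(2) = 1 + 5 + 3 = 9
C(5) = 1 + C(4) + C(3) = 1 + 9 + 5 = 15
C(6) = 1 + C(5) + C(4) = 1 + 15 + 9 = 25

25


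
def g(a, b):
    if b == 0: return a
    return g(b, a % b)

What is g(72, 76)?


g(72, 76) = g(76, 72)
g(76, 72) = g(72, 4)
g(72, 4) = g(4, 0)
g(4, 0) = 4  (base case)

4


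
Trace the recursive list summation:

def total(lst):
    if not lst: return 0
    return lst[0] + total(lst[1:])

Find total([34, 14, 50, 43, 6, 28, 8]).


total([34, 14, 50, 43, 6, 28, 8]) = 34 + total([14, 50, 43, 6, 28, 8])
total([14, 50, 43, 6, 28, 8]) = 14 + total([50, 43, 6, 28, 8])
total([50, 43, 6, 28, 8]) = 50 + total([43, 6, 28, 8])
total([43, 6, 28, 8]) = 43 + total([6, 28, 8])
total([6, 28, 8]) = 6 + total([28, 8])
total([28, 8]) = 28 + total([8])
total([8]) = 8 + total([])
total([]) = 0  (base case)
Total: 34 + 14 + 50 + 43 + 6 + 28 + 8 + 0 = 183

183


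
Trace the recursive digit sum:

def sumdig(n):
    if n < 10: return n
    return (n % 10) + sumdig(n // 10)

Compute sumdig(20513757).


sumdig(20513757) = 7 + sumdig(2051375)
sumdig(2051375) = 5 + sumdig(205137)
sumdig(205137) = 7 + sumdig(20513)
sumdig(20513) = 3 + sumdig(2051)
sumdig(2051) = 1 + sumdig(205)
sumdig(205) = 5 + sumdig(20)
sumdig(20) = 0 + sumdig(2)
sumdig(2) = 2  (base case)
Total: 7 + 5 + 7 + 3 + 1 + 5 + 0 + 2 = 30

30


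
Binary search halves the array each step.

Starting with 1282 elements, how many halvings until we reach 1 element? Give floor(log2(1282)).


1282 / 2 = 641
641 / 2 = 320
320 / 2 = 160
160 / 2 = 80
80 / 2 = 40
40 / 2 = 20
20 / 2 = 10
10 / 2 = 5
5 / 2 = 2
2 / 2 = 1
Reached 1 after 10 halvings

10


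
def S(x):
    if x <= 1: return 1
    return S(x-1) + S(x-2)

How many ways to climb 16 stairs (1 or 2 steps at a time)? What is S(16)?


Building up from base cases:
S(0) = 1
S(1) = 1
S(2) = S(1) + S(0) = 1 + 1 = 2
S(3) = S(2) + S(1) = 2 + 1 = 3
S(4) = S(3) + S(2) = 3 + 2 = 5
S(5) = S(4) + S(3) = 5 + 3 = 8
S(6) = S(5) + S(4) = 8 + 5 = 13
S(7) = S(6) + S(5) = 13 + 8 = 21
S(8) = S(7) + S(6) = 21 + 13 = 34
S(9) = S(8) + S(7) = 34 + 21 = 55
S(10) = S(9) + S(8) = 55 + 34 = 89
S(11) = S(10) + S(9) = 89 + 55 = 144
S(12) = S(11) + S(10) = 144 + 89 = 233
S(13) = S(12) + S(11) = 233 + 144 = 377
S(14) = S(13) + S(12) = 377 + 233 = 610
S(15) = S(14) + S(13) = 610 + 377 = 987
S(16) = S(15) + S(14) = 987 + 610 = 1597

1597


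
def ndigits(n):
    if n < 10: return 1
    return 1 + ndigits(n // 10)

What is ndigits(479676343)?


ndigits(479676343) = 1 + ndigits(47967634)
ndigits(47967634) = 1 + ndigits(4796763)
ndigits(4796763) = 1 + ndigits(479676)
ndigits(479676) = 1 + ndigits(47967)
ndigits(47967) = 1 + ndigits(4796)
ndigits(4796) = 1 + ndigits(479)
ndigits(479) = 1 + ndigits(47)
ndigits(47) = 1 + ndigits(4)
ndigits(4) = 1  (base case: 4 < 10)
Unwinding: 1 + 1 + 1 + 1 + 1 + 1 + 1 + 1 + 1 = 9

9


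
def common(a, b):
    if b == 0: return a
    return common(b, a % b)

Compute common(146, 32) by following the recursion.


common(146, 32) = common(32, 18)
common(32, 18) = common(18, 14)
common(18, 14) = common(14, 4)
common(14, 4) = common(4, 2)
common(4, 2) = common(2, 0)
common(2, 0) = 2  (base case)

2


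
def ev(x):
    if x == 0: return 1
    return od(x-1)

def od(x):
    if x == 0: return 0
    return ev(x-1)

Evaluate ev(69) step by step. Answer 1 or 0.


ev(69) = od(68)
od(68) = ev(67)
ev(67) = od(66)
od(66) = ev(65)
ev(65) = od(64)
od(64) = ev(63)
ev(63) = od(62)
od(62) = ev(61)
ev(61) = od(60)
od(60) = ev(59)
ev(59) = od(58)
od(58) = ev(57)
ev(57) = od(56)
od(56) = ev(55)
ev(55) = od(54)
od(54) = ev(53)
ev(53) = od(52)
od(52) = ev(51)
ev(51) = od(50)
od(50) = ev(49)
ev(49) = od(48)
od(48) = ev(47)
ev(47) = od(46)
od(46) = ev(45)
ev(45) = od(44)
od(44) = ev(43)
ev(43) = od(42)
od(42) = ev(41)
ev(41) = od(40)
od(40) = ev(39)
ev(39) = od(38)
od(38) = ev(37)
ev(37) = od(36)
od(36) = ev(35)
ev(35) = od(34)
od(34) = ev(33)
ev(33) = od(32)
od(32) = ev(31)
ev(31) = od(30)
od(30) = ev(29)
ev(29) = od(28)
od(28) = ev(27)
ev(27) = od(26)
od(26) = ev(25)
ev(25) = od(24)
od(24) = ev(23)
ev(23) = od(22)
od(22) = ev(21)
ev(21) = od(20)
od(20) = ev(19)
ev(19) = od(18)
od(18) = ev(17)
ev(17) = od(16)
od(16) = ev(15)
ev(15) = od(14)
od(14) = ev(13)
ev(13) = od(12)
od(12) = ev(11)
ev(11) = od(10)
od(10) = ev(9)
ev(9) = od(8)
od(8) = ev(7)
ev(7) = od(6)
od(6) = ev(5)
ev(5) = od(4)
od(4) = ev(3)
ev(3) = od(2)
od(2) = ev(1)
ev(1) = od(0)
od(0) = 0  (base case)
Result: 0

0


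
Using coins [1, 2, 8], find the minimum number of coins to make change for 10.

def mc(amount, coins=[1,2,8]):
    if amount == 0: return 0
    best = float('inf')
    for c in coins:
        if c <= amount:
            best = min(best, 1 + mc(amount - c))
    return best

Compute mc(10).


Building up with DP:
mc(0) = 0
mc(1) = min(1+mc(0)=1+0=1) = 1
mc(2) = min(1+mc(1)=1+1=2, 1+mc(0)=1+0=1) = 1
mc(3) = min(1+mc(2)=1+1=2, 1+mc(1)=1+1=2) = 2
mc(4) = min(1+mc(3)=1+2=3, 1+mc(2)=1+1=2) = 2
mc(5) = min(1+mc(4)=1+2=3, 1+mc(3)=1+2=3) = 3
mc(6) = min(1+mc(5)=1+3=4, 1+mc(4)=1+2=3) = 3
mc(7) = min(1+mc(6)=1+3=4, 1+mc(5)=1+3=4) = 4
mc(8) = min(1+mc(7)=1+4=5, 1+mc(6)=1+3=4, 1+mc(0)=1+0=1) = 1
mc(9) = min(1+mc(8)=1+1=2, 1+mc(7)=1+4=5, 1+mc(1)=1+1=2) = 2
mc(10) = min(1+mc(9)=1+2=3, 1+mc(8)=1+1=2, 1+mc(2)=1+1=2) = 2

2


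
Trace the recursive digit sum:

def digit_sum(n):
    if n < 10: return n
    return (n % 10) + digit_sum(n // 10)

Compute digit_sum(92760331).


digit_sum(92760331) = 1 + digit_sum(9276033)
digit_sum(9276033) = 3 + digit_sum(927603)
digit_sum(927603) = 3 + digit_sum(92760)
digit_sum(92760) = 0 + digit_sum(9276)
digit_sum(9276) = 6 + digit_sum(927)
digit_sum(927) = 7 + digit_sum(92)
digit_sum(92) = 2 + digit_sum(9)
digit_sum(9) = 9  (base case)
Total: 1 + 3 + 3 + 0 + 6 + 7 + 2 + 9 = 31

31


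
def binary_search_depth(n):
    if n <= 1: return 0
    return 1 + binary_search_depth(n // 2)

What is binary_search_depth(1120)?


1120 / 2 = 560
560 / 2 = 280
280 / 2 = 140
140 / 2 = 70
70 / 2 = 35
35 / 2 = 17
17 / 2 = 8
8 / 2 = 4
4 / 2 = 2
2 / 2 = 1
Reached 1 after 10 halvings

10


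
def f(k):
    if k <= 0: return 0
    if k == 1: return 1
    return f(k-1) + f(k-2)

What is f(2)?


Computing f(2) bottom-up:
f(0) = 0
f(1) = 1
f(2) = f(1) + f(0) = 1 + 0 = 1

1


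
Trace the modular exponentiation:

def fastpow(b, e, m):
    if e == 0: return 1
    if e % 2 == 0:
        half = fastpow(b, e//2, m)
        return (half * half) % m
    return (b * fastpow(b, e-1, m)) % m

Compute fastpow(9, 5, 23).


fastpow(9, 5, 23): e is odd, compute fastpow(9, 4, 23)
  fastpow(9, 4, 23): e is even, compute fastpow(9, 2, 23)
    fastpow(9, 2, 23): e is even, compute fastpow(9, 1, 23)
      fastpow(9, 1, 23): e is odd, compute fastpow(9, 0, 23)
        fastpow(9, 0, 23) = 1
      (9 * 1) % 23 = 9
    half=9, (9*9) % 23 = 12
  half=12, (12*12) % 23 = 6
(9 * 6) % 23 = 8

8


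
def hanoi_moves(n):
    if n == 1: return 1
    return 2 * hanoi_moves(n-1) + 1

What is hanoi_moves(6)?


hanoi_moves(6) = 2 * hanoi_moves(5) + 1
hanoi_moves(5) = 2 * hanoi_moves(4) + 1
hanoi_moves(4) = 2 * hanoi_moves(3) + 1
hanoi_moves(3) = 2 * hanoi_moves(2) + 1
hanoi_moves(2) = 2 * hanoi_moves(1) + 1
hanoi_moves(1) = 1  (base case)
hanoi_moves(2) = 2 * 1 + 1 = 3
hanoi_moves(3) = 2 * 3 + 1 = 7
hanoi_moves(4) = 2 * 7 + 1 = 15
hanoi_moves(5) = 2 * 15 + 1 = 31
hanoi_moves(6) = 2 * 31 + 1 = 63

63


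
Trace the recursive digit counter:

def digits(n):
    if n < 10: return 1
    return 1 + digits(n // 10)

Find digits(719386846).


digits(719386846) = 1 + digits(71938684)
digits(71938684) = 1 + digits(7193868)
digits(7193868) = 1 + digits(719386)
digits(719386) = 1 + digits(71938)
digits(71938) = 1 + digits(7193)
digits(7193) = 1 + digits(719)
digits(719) = 1 + digits(71)
digits(71) = 1 + digits(7)
digits(7) = 1  (base case: 7 < 10)
Unwinding: 1 + 1 + 1 + 1 + 1 + 1 + 1 + 1 + 1 = 9

9


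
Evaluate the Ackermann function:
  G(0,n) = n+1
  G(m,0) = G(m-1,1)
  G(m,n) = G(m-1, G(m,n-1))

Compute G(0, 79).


G(0, 79) = 80
Result: G(0, 79) = 80

80


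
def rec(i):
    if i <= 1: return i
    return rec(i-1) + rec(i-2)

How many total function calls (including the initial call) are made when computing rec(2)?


Let C(n) = total calls for rec(n)
C(0) = 1, C(1) = 1
C(2) = 1 + C(1) + C(0) = 1 + 1 + 1 = 3

3


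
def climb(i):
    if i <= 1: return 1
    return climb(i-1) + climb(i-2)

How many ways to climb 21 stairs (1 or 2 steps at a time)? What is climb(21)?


Building up from base cases:
climb(0) = 1
climb(1) = 1
climb(2) = climb(1) + climb(0) = 1 + 1 = 2
climb(3) = climb(2) + climb(1) = 2 + 1 = 3
climb(4) = climb(3) + climb(2) = 3 + 2 = 5
climb(5) = climb(4) + climb(3) = 5 + 3 = 8
climb(6) = climb(5) + climb(4) = 8 + 5 = 13
climb(7) = climb(6) + climb(5) = 13 + 8 = 21
climb(8) = climb(7) + climb(6) = 21 + 13 = 34
climb(9) = climb(8) + climb(7) = 34 + 21 = 55
climb(10) = climb(9) + climb(8) = 55 + 34 = 89
climb(11) = climb(10) + climb(9) = 89 + 55 = 144
climb(12) = climb(11) + climb(10) = 144 + 89 = 233
climb(13) = climb(12) + climb(11) = 233 + 144 = 377
climb(14) = climb(13) + climb(12) = 377 + 233 = 610
climb(15) = climb(14) + climb(13) = 610 + 377 = 987
climb(16) = climb(15) + climb(14) = 987 + 610 = 1597
climb(17) = climb(16) + climb(15) = 1597 + 987 = 2584
climb(18) = climb(17) + climb(16) = 2584 + 1597 = 4181
climb(19) = climb(18) + climb(17) = 4181 + 2584 = 6765
climb(20) = climb(19) + climb(18) = 6765 + 4181 = 10946
climb(21) = climb(20) + climb(19) = 10946 + 6765 = 17711

17711


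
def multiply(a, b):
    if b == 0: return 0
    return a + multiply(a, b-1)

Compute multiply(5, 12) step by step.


multiply(5, 12) = 5 + multiply(5, 11)
multiply(5, 11) = 5 + multiply(5, 10)
multiply(5, 10) = 5 + multiply(5, 9)
multiply(5, 9) = 5 + multiply(5, 8)
multiply(5, 8) = 5 + multiply(5, 7)
multiply(5, 7) = 5 + multiply(5, 6)
multiply(5, 6) = 5 + multiply(5, 5)
multiply(5, 5) = 5 + multiply(5, 4)
multiply(5, 4) = 5 + multiply(5, 3)
multiply(5, 3) = 5 + multiply(5, 2)
multiply(5, 2) = 5 + multiply(5, 1)
multiply(5, 1) = 5 + multiply(5, 0)
multiply(5, 0) = 0  (base case)
Total: 5 + 5 + 5 + 5 + 5 + 5 + 5 + 5 + 5 + 5 + 5 + 5 + 0 = 60

60


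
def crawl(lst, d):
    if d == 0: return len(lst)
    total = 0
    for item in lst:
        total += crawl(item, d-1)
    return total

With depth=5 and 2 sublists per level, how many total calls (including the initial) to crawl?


At depth 0 (root): 1 call
At depth 1: each of 1 parents calls crawl on 2 children = 2 calls
At depth 2: each of 2 parents calls crawl on 2 children = 4 calls
At depth 3: each of 4 parents calls crawl on 2 children = 8 calls
At depth 4: each of 8 parents calls crawl on 2 children = 16 calls
At depth 5: each of 16 parents calls crawl on 2 children = 32 calls
Total: 1 + 2 + 4 + 8 + 16 + 32 = 63

63


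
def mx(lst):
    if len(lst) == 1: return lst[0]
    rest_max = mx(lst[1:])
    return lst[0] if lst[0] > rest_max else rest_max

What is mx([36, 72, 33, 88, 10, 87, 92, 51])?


mx([36, 72, 33, 88, 10, 87, 92, 51]): compare 36 with mx([72, 33, 88, 10, 87, 92, 51])
mx([72, 33, 88, 10, 87, 92, 51]): compare 72 with mx([33, 88, 10, 87, 92, 51])
mx([33, 88, 10, 87, 92, 51]): compare 33 with mx([88, 10, 87, 92, 51])
mx([88, 10, 87, 92, 51]): compare 88 with mx([10, 87, 92, 51])
mx([10, 87, 92, 51]): compare 10 with mx([87, 92, 51])
mx([87, 92, 51]): compare 87 with mx([92, 51])
mx([92, 51]): compare 92 with mx([51])
mx([51]) = 51  (base case)
Compare 92 with 51 -> 92
Compare 87 with 92 -> 92
Compare 10 with 92 -> 92
Compare 88 with 92 -> 92
Compare 33 with 92 -> 92
Compare 72 with 92 -> 92
Compare 36 with 92 -> 92

92


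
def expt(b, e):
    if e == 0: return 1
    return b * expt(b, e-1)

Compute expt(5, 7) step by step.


expt(5, 7)
= 5 * expt(5, 6)
= 5 * 5 * expt(5, 5)
= 5 * 5 * 5 * expt(5, 4)
= 5 * 5 * 5 * 5 * expt(5, 3)
= 5 * 5 * 5 * 5 * 5 * expt(5, 2)
= 5 * 5 * 5 * 5 * 5 * 5 * expt(5, 1)
= 5 * 5 * 5 * 5 * 5 * 5 * 5 * expt(5, 0)
= 5 * 5 * 5 * 5 * 5 * 5 * 5 * 1
= 78125

78125


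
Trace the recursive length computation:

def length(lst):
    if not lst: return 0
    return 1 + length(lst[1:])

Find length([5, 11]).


length([5, 11]) = 1 + length([11])
length([11]) = 1 + length([])
length([]) = 0  (base case)
Unwinding: 1 + 1 + 0 = 2

2


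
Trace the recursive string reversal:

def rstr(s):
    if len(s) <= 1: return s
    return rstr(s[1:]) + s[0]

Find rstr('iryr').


rstr('iryr') = rstr('ryr') + 'i'
rstr('ryr') = rstr('yr') + 'r'
rstr('yr') = rstr('r') + 'y'
rstr('r') = 'r'  (base case)
Concatenating: 'r' + 'y' + 'r' + 'i' = 'ryri'

ryri


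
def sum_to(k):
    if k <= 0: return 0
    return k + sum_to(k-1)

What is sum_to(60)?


sum_to(60)
= 60 + 59 + 58 + 57 + 56 + 55 + 54 + 53 + 52 + 51 + 50 + 49 + 48 + 47 + 46 + 45 + 44 + 43 + 42 + 41 + 40 + 39 + 38 + 37 + 36 + 35 + 34 + 33 + 32 + 31 + 30 + 29 + 28 + 27 + 26 + 25 + 24 + 23 + 22 + 21 + 20 + 19 + 18 + 17 + 16 + 15 + 14 + 13 + 12 + 11 + 10 + 9 + 8 + 7 + 6 + 5 + 4 + 3 + 2 + 1 + sum_to(0)
= 60 + 59 + 58 + 57 + 56 + 55 + 54 + 53 + 52 + 51 + 50 + 49 + 48 + 47 + 46 + 45 + 44 + 43 + 42 + 41 + 40 + 39 + 38 + 37 + 36 + 35 + 34 + 33 + 32 + 31 + 30 + 29 + 28 + 27 + 26 + 25 + 24 + 23 + 22 + 21 + 20 + 19 + 18 + 17 + 16 + 15 + 14 + 13 + 12 + 11 + 10 + 9 + 8 + 7 + 6 + 5 + 4 + 3 + 2 + 1 + 0
= 1830

1830
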